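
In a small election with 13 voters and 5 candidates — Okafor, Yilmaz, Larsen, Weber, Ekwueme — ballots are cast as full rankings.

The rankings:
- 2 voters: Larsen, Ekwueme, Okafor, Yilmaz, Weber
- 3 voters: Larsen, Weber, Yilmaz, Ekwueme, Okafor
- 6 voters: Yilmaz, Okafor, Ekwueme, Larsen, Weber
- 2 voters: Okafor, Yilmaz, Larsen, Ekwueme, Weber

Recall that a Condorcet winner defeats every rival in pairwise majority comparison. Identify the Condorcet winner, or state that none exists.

Yilmaz

Check each pair by majority over 13 ballots:
Okafor vs Yilmaz: Okafor is ranked higher on 2+2 = 4 ballots, Yilmaz on 9. Yilmaz wins 9–4.
Okafor vs Larsen: 8 to 5, Okafor.
Okafor vs Weber: Okafor is ranked higher on 2+6+2 = 10 ballots, Weber on 3. Okafor wins 10–3.
Okafor vs Ekwueme: Okafor preferred on 6+2 = 8 ballots; Okafor wins 8–5.
Yilmaz vs Larsen: Yilmaz preferred on 6+2 = 8 ballots; Yilmaz wins 8–5.
Yilmaz vs Weber: 2+6+2 = 10 for Yilmaz, 3 for Weber — Yilmaz by 10–3.
Yilmaz vs Ekwueme: Yilmaz is ranked higher on 3+6+2 = 11 ballots, Ekwueme on 2. Yilmaz wins 11–2.
Larsen vs Weber: 13 to 0, Larsen.
Larsen vs Ekwueme: Larsen preferred on 2+3+2 = 7 ballots; Larsen wins 7–6.
Weber vs Ekwueme: Weber is ranked higher on 3 ballots, Ekwueme on 10. Ekwueme wins 10–3.
Only Yilmaz has no losses; Yilmaz is the Condorcet winner.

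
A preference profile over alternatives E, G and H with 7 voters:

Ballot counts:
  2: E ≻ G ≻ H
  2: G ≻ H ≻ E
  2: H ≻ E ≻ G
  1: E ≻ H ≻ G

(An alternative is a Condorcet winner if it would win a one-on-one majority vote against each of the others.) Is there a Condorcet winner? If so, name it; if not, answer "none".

Head-to-head results (7 voters):
E–G: E 5–2.
E–H: H 4–3.
G vs H: G wins 4–3.
Each alternative drops at least one matchup (E loses to H; G loses to E; H loses to G); the cycle E > G > H > E rules out a Condorcet winner.

none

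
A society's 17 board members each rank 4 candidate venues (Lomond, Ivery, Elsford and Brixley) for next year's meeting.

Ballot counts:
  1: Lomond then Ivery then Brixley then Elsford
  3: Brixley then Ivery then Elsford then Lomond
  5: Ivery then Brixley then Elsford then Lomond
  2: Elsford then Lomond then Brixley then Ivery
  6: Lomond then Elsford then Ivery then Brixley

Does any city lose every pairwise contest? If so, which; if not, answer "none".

Pairwise majorities:
Lomond vs Ivery: 9 to 8, Lomond.
Lomond vs Elsford: Lomond is ranked higher on 1+6 = 7 ballots, Elsford on 10. Elsford wins 10–7.
Lomond vs Brixley: 9 to 8, Lomond.
Ivery vs Elsford: Ivery is ranked higher on 1+3+5 = 9 ballots, Elsford on 8. Ivery wins 9–8.
Ivery vs Brixley: Ivery, 12–5.
Elsford vs Brixley: Brixley, 9–8.
No city is winless: Lomond beats Ivery; Ivery beats Elsford; Elsford beats Lomond; Brixley beats Elsford. There is no Condorcet loser.

none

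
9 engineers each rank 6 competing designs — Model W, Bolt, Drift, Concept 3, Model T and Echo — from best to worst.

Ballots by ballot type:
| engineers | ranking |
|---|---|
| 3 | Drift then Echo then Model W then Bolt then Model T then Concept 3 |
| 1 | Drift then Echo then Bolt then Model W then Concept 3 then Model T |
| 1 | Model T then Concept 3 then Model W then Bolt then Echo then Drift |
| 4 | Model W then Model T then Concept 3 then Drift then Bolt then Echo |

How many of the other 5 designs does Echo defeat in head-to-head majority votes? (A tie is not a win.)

Echo against each rival (9 engineers):
Echo vs Model W: Model W, 5–4.
Echo vs Bolt: Echo is ranked higher on 3+1 = 4 ballots, Bolt on 5. Bolt wins 5–4.
Echo vs Drift: Echo is ranked higher on 1 ballot, Drift on 8. Drift wins 8–1.
Echo vs Concept 3: Echo preferred on 3+1 = 4 ballots; Concept 3 wins 5–4.
Echo–Model T: Model T 5–4.
Echo beats no one; loses to Model W, Bolt, Drift, Concept 3, Model T — 0 pairwise wins.

0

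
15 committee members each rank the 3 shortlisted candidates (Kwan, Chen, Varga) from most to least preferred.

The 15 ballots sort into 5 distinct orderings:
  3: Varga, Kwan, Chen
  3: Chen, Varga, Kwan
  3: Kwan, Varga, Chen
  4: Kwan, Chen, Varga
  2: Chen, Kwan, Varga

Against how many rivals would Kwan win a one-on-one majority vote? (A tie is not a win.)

2

Kwan against each rival (15 committee members):
Kwan vs Chen: Kwan wins 10–5.
Kwan–Varga: Kwan 9–6.
Kwan beats Chen, Varga — 2 pairwise wins.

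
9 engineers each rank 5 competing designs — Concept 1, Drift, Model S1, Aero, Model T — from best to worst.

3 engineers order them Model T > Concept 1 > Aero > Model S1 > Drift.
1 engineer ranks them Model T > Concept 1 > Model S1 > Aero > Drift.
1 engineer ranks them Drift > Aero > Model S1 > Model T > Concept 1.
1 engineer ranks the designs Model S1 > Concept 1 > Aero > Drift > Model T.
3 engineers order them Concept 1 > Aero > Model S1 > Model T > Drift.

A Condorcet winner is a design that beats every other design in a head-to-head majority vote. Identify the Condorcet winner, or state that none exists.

Check each pair by majority over 9 ballots:
Concept 1–Drift: Concept 1 8–1.
Concept 1 vs Model S1: Concept 1 wins 7–2.
Concept 1 vs Aero: Concept 1, 8–1.
Concept 1–Model T: Model T 5–4.
Drift–Model S1: Model S1 8–1.
Drift–Aero: Aero 8–1.
Drift vs Model T: Model T, 7–2.
Model S1–Aero: Aero 7–2.
Model S1 vs Model T: Model S1, 5–4.
Aero–Model T: Aero 5–4.
Each design drops at least one matchup (Concept 1 loses to Model T; Drift loses to Concept 1; Model S1 loses to Concept 1; Aero loses to Concept 1; Model T loses to Model S1); the cycle Concept 1 > Model S1 > Model T > Concept 1 rules out a Condorcet winner.

none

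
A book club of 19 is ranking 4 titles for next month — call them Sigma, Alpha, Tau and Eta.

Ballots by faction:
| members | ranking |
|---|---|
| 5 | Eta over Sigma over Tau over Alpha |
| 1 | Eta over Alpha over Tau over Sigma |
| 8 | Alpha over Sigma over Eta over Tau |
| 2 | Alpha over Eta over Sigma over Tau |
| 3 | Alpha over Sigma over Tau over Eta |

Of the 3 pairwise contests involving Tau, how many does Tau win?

0

Tau against each rival (19 members):
Tau vs Sigma: Sigma wins 18–1.
Tau vs Alpha: Tau is ranked higher on 5 ballots, Alpha on 14. Alpha wins 14–5.
Tau vs Eta: Tau preferred on 3 ballots; Eta wins 16–3.
Tau beats no one; loses to Sigma, Alpha, Eta — 0 pairwise wins.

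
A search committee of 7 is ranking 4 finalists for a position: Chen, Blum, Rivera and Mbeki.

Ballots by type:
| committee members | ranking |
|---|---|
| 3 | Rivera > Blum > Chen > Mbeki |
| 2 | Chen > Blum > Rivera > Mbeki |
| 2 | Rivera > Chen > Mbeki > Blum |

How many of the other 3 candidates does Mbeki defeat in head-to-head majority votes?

Mbeki against each rival (7 committee members):
Mbeki vs Chen: Mbeki preferred on 0 ballots; Chen wins 7–0.
Mbeki vs Blum: 2 to 5, Blum.
Mbeki–Rivera: Rivera 7–0.
Mbeki beats no one; loses to Chen, Blum, Rivera — 0 pairwise wins.

0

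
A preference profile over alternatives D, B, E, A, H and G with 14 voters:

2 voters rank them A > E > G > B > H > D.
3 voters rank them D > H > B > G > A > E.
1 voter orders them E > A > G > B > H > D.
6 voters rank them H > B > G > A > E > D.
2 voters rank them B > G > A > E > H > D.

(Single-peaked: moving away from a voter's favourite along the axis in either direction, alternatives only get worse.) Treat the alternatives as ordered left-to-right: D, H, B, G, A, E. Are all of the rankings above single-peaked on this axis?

yes

Axis positions: D=1, H=2, B=3, G=4, A=5, E=6.
Type 1 (peak A at position 5): ranking walks positions 5-6-4-3-2-1, expanding outward from the peak — single-peaked.
Type 2 (peak D at position 1): ranking walks positions 1-2-3-4-5-6, expanding outward from the peak — single-peaked.
Type 3 (peak E at position 6): ranking walks positions 6-5-4-3-2-1, expanding outward from the peak — single-peaked.
Type 4 (peak H at position 2): ranking walks positions 2-3-4-5-6-1, expanding outward from the peak — single-peaked.
Type 5 (peak B at position 3): ranking walks positions 3-4-5-6-2-1, expanding outward from the peak — single-peaked.
Every ranking is single-peaked on this axis.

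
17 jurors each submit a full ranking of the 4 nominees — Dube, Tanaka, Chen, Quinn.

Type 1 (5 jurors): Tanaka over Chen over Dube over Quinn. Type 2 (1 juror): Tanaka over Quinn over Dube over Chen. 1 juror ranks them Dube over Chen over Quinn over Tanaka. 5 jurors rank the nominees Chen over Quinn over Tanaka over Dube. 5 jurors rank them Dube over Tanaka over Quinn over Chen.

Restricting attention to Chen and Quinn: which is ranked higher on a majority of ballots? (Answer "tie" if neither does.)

Ballots ranking Chen above Quinn: 5 + 1 + 5 = 11.
Ballots ranking Quinn above Chen: 17 − 11 = 6.
Chen wins the head-to-head 11–6.

Chen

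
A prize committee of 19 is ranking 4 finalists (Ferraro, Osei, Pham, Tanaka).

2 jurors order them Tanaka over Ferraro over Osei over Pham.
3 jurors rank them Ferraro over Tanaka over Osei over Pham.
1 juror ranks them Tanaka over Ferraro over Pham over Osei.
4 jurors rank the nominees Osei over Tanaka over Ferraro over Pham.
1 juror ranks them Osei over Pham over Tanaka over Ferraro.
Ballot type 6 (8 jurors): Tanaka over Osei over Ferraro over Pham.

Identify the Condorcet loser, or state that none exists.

Pairwise majorities:
Ferraro vs Osei: Ferraro is ranked higher on 2+3+1 = 6 ballots, Osei on 13. Osei wins 13–6.
Ferraro vs Pham: Ferraro preferred on 2+3+1+4+8 = 18 ballots; Ferraro wins 18–1.
Ferraro–Tanaka: Tanaka 16–3.
Osei vs Pham: Osei wins 18–1.
Osei vs Tanaka: Osei preferred on 4+1 = 5 ballots; Tanaka wins 14–5.
Pham vs Tanaka: 1 to 18, Tanaka.
Pham loses to every other nominee — it is the Condorcet loser.

Pham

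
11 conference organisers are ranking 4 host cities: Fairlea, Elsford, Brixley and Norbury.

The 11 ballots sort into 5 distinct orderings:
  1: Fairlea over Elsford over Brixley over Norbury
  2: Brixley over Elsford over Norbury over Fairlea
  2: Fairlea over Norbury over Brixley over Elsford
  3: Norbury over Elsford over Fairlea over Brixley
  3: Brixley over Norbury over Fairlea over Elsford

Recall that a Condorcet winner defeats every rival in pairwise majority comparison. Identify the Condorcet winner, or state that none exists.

none

Head-to-head results (11 organisers):
Fairlea vs Elsford: Fairlea, 6–5.
Fairlea vs Brixley: Fairlea wins 6–5.
Fairlea–Norbury: Norbury 8–3.
Elsford–Brixley: Brixley 7–4.
Elsford vs Norbury: Norbury wins 8–3.
Brixley–Norbury: Brixley 6–5.
No city is unbeaten: Fairlea loses to Norbury; Elsford loses to Fairlea; Brixley loses to Fairlea; Norbury loses to Brixley. In particular Fairlea beats Brixley beats Norbury beats Fairlea is a majority cycle — no Condorcet winner exists.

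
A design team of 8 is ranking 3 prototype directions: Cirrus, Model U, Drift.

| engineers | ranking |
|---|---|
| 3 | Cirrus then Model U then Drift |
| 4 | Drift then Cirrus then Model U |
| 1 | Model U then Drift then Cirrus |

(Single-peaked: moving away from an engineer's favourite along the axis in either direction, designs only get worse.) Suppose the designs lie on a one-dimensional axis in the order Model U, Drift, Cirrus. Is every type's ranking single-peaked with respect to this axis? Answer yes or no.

Axis positions: Model U=1, Drift=2, Cirrus=3.
Type 1: ranking walks positions 3-1-2; Model U is ranked above Drift even though Drift lies between Model U and the peak Cirrus on the axis — preferences dip and rise again. Not single-peaked.
Type 2 (peak Drift at position 2): ranking walks positions 2-3-1, expanding outward from the peak — single-peaked.
Type 3 (peak Model U at position 1): ranking walks positions 1-2-3, expanding outward from the peak — single-peaked.
Type 1 violates single-peakedness, so the profile is not single-peaked on this axis.

no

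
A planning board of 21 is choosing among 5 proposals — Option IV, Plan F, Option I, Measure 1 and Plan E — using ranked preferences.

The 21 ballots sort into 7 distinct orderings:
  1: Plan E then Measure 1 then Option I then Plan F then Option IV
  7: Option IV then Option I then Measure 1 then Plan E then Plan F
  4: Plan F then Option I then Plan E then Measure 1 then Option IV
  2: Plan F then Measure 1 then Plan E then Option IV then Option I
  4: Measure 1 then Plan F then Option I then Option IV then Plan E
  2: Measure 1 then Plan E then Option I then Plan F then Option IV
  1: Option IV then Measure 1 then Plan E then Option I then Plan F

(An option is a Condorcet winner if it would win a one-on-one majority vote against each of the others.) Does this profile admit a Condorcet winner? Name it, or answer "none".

Check each pair by majority over 21 ballots:
Option IV vs Plan F: 8 to 13, Plan F.
Option IV vs Option I: Option IV preferred on 7+2+1 = 10 ballots; Option I wins 11–10.
Option IV vs Measure 1: 7+1 = 8 for Option IV, 13 for Measure 1 — Measure 1 by 13–8.
Option IV vs Plan E: Option IV is ranked higher on 7+4+1 = 12 ballots, Plan E on 9. Option IV wins 12–9.
Plan F vs Option I: Plan F is ranked higher on 4+2+4 = 10 ballots, Option I on 11. Option I wins 11–10.
Plan F vs Measure 1: 6 to 15, Measure 1.
Plan F vs Plan E: Plan F preferred on 4+2+4 = 10 ballots; Plan E wins 11–10.
Option I vs Measure 1: 7+4 = 11 for Option I, 10 for Measure 1 — Option I by 11–10.
Option I vs Plan E: 15 to 6, Option I.
Measure 1 vs Plan E: 7+2+4+2+1 = 16 for Measure 1, 5 for Plan E — Measure 1 by 16–5.
Option I wins every pairwise contest, so Option I is the Condorcet winner.

Option I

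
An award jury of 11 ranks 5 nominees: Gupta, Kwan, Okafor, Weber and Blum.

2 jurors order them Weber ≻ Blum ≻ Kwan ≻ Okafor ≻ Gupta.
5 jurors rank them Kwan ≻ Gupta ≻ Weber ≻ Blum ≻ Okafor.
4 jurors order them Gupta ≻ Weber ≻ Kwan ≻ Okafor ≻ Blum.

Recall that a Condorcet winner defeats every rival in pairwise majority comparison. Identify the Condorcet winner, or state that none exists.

none

Pairwise majorities:
Gupta vs Kwan: Kwan wins 7–4.
Gupta vs Okafor: Gupta, 9–2.
Gupta vs Weber: Gupta wins 9–2.
Gupta vs Blum: Gupta, 9–2.
Kwan vs Okafor: Kwan preferred on 2+5+4 = 11 ballots; Kwan wins 11–0.
Kwan–Weber: Weber 6–5.
Kwan vs Blum: Kwan preferred on 5+4 = 9 ballots; Kwan wins 9–2.
Okafor–Weber: Weber 11–0.
Okafor vs Blum: Okafor is ranked higher on 4 ballots, Blum on 7. Blum wins 7–4.
Weber–Blum: Weber 11–0.
Every nominee loses at least once (Gupta loses to Kwan; Kwan loses to Weber; Okafor loses to Gupta; Weber loses to Gupta; Blum loses to Gupta). The majority relation contains the cycle Gupta > Weber > Kwan > Gupta, so there is no Condorcet winner.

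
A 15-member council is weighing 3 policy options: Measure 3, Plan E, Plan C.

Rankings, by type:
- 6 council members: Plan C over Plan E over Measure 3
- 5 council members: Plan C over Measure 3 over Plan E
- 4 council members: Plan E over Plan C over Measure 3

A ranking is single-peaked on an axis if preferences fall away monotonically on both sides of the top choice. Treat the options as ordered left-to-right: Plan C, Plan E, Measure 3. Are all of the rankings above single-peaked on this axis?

Axis positions: Plan C=1, Plan E=2, Measure 3=3.
Type 1 (peak Plan C at position 1): ranking walks positions 1-2-3, expanding outward from the peak — single-peaked.
Type 2: ranking walks positions 1-3-2; Measure 3 is ranked above Plan E even though Plan E lies between Measure 3 and the peak Plan C on the axis — preferences dip and rise again. Not single-peaked.
Type 3 (peak Plan E at position 2): ranking walks positions 2-1-3, expanding outward from the peak — single-peaked.
Type 2 violates single-peakedness, so the profile is not single-peaked on this axis.

no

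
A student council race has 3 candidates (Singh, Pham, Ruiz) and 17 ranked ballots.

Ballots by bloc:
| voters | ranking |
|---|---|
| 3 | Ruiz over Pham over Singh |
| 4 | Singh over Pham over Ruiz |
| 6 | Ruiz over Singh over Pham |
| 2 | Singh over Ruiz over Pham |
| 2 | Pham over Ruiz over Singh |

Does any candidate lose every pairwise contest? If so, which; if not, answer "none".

Pham

Pairwise majorities:
Singh vs Pham: Singh wins 12–5.
Singh vs Ruiz: Ruiz, 11–6.
Pham–Ruiz: Ruiz 11–6.
Pham loses to every other candidate — it is the Condorcet loser.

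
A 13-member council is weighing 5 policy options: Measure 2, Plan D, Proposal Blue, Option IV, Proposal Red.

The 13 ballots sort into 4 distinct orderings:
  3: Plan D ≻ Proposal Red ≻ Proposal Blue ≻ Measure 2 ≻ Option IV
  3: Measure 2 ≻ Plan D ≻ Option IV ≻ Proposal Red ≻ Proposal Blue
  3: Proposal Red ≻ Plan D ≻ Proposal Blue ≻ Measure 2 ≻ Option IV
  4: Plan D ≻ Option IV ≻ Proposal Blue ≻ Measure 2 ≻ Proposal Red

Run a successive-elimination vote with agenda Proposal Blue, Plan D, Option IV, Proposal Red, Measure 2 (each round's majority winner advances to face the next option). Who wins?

Round 1: Proposal Blue vs Plan D — 0–13, Plan D advances.
Round 2: Plan D vs Option IV — 13–0, Plan D advances.
Round 3: Plan D vs Proposal Red — 10–3, Plan D advances.
Round 4: Plan D vs Measure 2 — 10–3, Plan D advances.
Plan D survives the agenda.

Plan D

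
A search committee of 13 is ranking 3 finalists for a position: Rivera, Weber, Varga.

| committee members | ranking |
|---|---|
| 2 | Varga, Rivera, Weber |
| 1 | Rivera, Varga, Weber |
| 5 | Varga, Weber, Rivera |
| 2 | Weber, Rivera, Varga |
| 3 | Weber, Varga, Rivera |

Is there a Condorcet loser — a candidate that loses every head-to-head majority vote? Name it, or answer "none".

Rivera

Pairwise majorities:
Rivera vs Weber: Weber, 10–3.
Rivera vs Varga: Varga, 10–3.
Weber vs Varga: 2+3 = 5 for Weber, 8 for Varga — Varga by 8–5.
Rivera is beaten in every head-to-head and is the Condorcet loser.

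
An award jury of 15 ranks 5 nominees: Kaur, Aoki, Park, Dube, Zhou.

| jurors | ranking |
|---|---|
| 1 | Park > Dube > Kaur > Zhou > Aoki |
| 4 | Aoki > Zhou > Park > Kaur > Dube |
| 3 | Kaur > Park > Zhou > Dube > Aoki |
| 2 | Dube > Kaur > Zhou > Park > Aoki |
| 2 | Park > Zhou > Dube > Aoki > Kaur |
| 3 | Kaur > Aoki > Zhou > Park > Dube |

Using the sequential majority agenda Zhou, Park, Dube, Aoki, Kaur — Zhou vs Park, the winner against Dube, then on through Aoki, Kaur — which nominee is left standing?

Kaur

Round 1: Zhou vs Park — 9–6, Zhou advances.
Round 2: Zhou vs Dube — 12–3, Zhou advances.
Round 3: Zhou vs Aoki — 8–7, Zhou advances.
Round 4: Zhou vs Kaur — 6–9, Kaur advances.
The agenda winner is Kaur.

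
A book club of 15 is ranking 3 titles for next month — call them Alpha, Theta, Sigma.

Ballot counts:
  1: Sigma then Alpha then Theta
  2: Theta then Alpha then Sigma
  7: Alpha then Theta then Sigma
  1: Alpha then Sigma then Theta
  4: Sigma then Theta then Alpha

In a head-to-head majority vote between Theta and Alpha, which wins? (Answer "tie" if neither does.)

Alpha

Ballots ranking Theta above Alpha: 2 + 4 = 6.
Ballots ranking Alpha above Theta: 15 − 6 = 9.
Alpha wins the head-to-head 9–6.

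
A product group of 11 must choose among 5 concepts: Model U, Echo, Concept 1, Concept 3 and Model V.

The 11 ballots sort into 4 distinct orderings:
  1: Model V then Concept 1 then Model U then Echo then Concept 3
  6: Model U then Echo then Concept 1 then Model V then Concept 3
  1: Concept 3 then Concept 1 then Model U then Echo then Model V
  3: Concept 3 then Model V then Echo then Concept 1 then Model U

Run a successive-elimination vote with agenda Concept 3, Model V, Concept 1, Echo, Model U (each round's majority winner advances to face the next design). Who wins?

Round 1: Concept 3 vs Model V — 4–7, Model V advances.
Round 2: Model V vs Concept 1 — 4–7, Concept 1 advances.
Round 3: Concept 1 vs Echo — 2–9, Echo advances.
Round 4: Echo vs Model U — 3–8, Model U advances.
The agenda winner is Model U.

Model U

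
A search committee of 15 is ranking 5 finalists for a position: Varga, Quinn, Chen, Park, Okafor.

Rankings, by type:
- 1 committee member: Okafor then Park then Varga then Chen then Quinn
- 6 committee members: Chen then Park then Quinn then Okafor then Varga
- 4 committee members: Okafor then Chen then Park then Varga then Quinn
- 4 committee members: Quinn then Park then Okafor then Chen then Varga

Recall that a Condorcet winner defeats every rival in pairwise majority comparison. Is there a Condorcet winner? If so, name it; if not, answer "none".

none

Pairwise majorities:
Varga vs Quinn: Quinn wins 10–5.
Varga–Chen: Chen 14–1.
Varga–Park: Park 15–0.
Varga vs Okafor: Okafor wins 15–0.
Quinn vs Chen: Chen wins 11–4.
Quinn vs Park: Park, 11–4.
Quinn vs Okafor: Quinn wins 10–5.
Chen vs Park: Chen wins 10–5.
Chen vs Okafor: Okafor wins 9–6.
Park–Okafor: Park 10–5.
Every candidate loses at least once (Varga loses to Quinn; Quinn loses to Chen; Chen loses to Okafor; Park loses to Chen; Okafor loses to Quinn). The majority relation contains the cycle Quinn → Okafor → Chen → Quinn, so there is no Condorcet winner.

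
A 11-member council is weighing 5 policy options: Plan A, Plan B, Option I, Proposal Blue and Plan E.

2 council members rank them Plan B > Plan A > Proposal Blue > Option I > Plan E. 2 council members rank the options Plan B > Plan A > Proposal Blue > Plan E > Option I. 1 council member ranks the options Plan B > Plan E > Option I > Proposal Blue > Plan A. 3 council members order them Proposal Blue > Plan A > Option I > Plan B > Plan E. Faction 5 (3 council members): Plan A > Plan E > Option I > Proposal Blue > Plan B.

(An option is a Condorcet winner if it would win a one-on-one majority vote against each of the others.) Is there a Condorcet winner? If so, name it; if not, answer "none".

Pairwise majorities:
Plan A vs Plan B: Plan A preferred on 3+3 = 6 ballots; Plan A wins 6–5.
Plan A vs Option I: 2+2+3+3 = 10 for Plan A, 1 for Option I — Plan A by 10–1.
Plan A vs Proposal Blue: Plan A is ranked higher on 2+2+3 = 7 ballots, Proposal Blue on 4. Plan A wins 7–4.
Plan A vs Plan E: 10 to 1, Plan A.
Plan B vs Option I: Plan B preferred on 2+2+1 = 5 ballots; Option I wins 6–5.
Plan B vs Proposal Blue: Plan B is ranked higher on 2+2+1 = 5 ballots, Proposal Blue on 6. Proposal Blue wins 6–5.
Plan B vs Plan E: 8 to 3, Plan B.
Option I vs Proposal Blue: Option I preferred on 1+3 = 4 ballots; Proposal Blue wins 7–4.
Option I vs Plan E: 2+3 = 5 for Option I, 6 for Plan E — Plan E by 6–5.
Proposal Blue vs Plan E: 2+2+3 = 7 for Proposal Blue, 4 for Plan E — Proposal Blue by 7–4.
Plan A wins every pairwise contest, so Plan A is the Condorcet winner.

Plan A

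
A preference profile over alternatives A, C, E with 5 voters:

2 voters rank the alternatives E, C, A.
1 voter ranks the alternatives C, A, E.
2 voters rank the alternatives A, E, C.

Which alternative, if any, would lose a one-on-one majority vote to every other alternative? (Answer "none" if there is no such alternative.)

Head-to-head results (5 voters):
A vs C: 2 for A, 3 for C — C by 3–2.
A vs E: A is ranked higher on 1+2 = 3 ballots, E on 2. A wins 3–2.
C vs E: E, 4–1.
No alternative is winless: A beats E; C beats A; E beats C. There is no Condorcet loser.

none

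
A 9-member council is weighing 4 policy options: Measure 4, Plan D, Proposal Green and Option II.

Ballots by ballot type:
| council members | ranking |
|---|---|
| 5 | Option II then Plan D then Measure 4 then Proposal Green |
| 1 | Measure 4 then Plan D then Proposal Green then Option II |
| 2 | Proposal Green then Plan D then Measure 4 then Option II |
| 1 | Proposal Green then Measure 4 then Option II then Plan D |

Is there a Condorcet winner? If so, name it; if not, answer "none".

Pairwise majorities:
Measure 4 vs Plan D: Plan D wins 7–2.
Measure 4 vs Proposal Green: Measure 4 wins 6–3.
Measure 4 vs Option II: Option II wins 5–4.
Plan D vs Proposal Green: Plan D, 6–3.
Plan D vs Option II: Option II, 6–3.
Proposal Green vs Option II: Option II wins 5–4.
Only Option II has no losses; Option II is the Condorcet winner.

Option II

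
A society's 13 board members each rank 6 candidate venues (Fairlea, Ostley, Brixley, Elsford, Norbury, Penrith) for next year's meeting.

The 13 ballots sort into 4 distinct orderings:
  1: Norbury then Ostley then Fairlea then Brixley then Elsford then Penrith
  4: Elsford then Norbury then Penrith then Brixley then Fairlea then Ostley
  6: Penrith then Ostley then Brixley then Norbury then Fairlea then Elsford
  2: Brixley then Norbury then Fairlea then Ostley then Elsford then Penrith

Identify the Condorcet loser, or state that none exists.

Pairwise majorities:
Fairlea vs Ostley: Fairlea is ranked higher on 4+2 = 6 ballots, Ostley on 7. Ostley wins 7–6.
Fairlea vs Brixley: Fairlea preferred on 1 ballot; Brixley wins 12–1.
Fairlea vs Elsford: 9 to 4, Fairlea.
Fairlea vs Norbury: Fairlea is ranked higher on 0 ballots, Norbury on 13. Norbury wins 13–0.
Fairlea vs Penrith: Penrith, 10–3.
Ostley vs Brixley: Ostley wins 7–6.
Ostley vs Elsford: Ostley preferred on 1+6+2 = 9 ballots; Ostley wins 9–4.
Ostley vs Norbury: 6 to 7, Norbury.
Ostley vs Penrith: Ostley is ranked higher on 1+2 = 3 ballots, Penrith on 10. Penrith wins 10–3.
Brixley vs Elsford: 1+6+2 = 9 for Brixley, 4 for Elsford — Brixley by 9–4.
Brixley vs Norbury: 8 to 5, Brixley.
Brixley–Penrith: Penrith 10–3.
Elsford vs Norbury: Elsford is ranked higher on 4 ballots, Norbury on 9. Norbury wins 9–4.
Elsford vs Penrith: Elsford preferred on 1+4+2 = 7 ballots; Elsford wins 7–6.
Norbury–Penrith: Norbury 7–6.
Every city wins at least one matchup (Fairlea beats Elsford; Ostley beats Fairlea; Brixley beats Fairlea; Elsford beats Penrith; Norbury beats Fairlea; Penrith beats Fairlea), so there is no Condorcet loser.

none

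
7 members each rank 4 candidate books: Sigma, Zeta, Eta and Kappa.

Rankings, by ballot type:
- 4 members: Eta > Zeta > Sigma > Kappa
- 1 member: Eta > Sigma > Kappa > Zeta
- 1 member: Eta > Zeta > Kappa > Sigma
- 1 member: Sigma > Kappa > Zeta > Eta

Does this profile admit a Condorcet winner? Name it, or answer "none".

Pairwise majorities:
Sigma–Zeta: Zeta 5–2.
Sigma–Eta: Eta 6–1.
Sigma–Kappa: Sigma 6–1.
Zeta vs Eta: Eta, 6–1.
Zeta vs Kappa: Zeta, 5–2.
Eta–Kappa: Eta 6–1.
Eta defeats every rival head-to-head and is the Condorcet winner.

Eta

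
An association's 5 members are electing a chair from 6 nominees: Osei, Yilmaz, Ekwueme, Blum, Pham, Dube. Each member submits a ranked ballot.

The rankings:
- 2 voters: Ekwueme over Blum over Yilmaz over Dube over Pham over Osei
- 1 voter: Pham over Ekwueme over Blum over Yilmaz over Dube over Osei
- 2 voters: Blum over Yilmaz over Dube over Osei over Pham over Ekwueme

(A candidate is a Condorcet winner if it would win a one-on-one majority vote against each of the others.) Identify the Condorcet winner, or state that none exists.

none

Head-to-head results (5 voters):
Osei vs Yilmaz: Yilmaz wins 5–0.
Osei–Ekwueme: Ekwueme 3–2.
Osei–Blum: Blum 5–0.
Osei–Pham: Pham 3–2.
Osei vs Dube: Dube, 5–0.
Yilmaz vs Ekwueme: Ekwueme wins 3–2.
Yilmaz vs Blum: Blum, 5–0.
Yilmaz–Pham: Yilmaz 4–1.
Yilmaz vs Dube: Yilmaz, 5–0.
Ekwueme–Blum: Ekwueme 3–2.
Ekwueme vs Pham: Pham, 3–2.
Ekwueme–Dube: Ekwueme 3–2.
Blum vs Pham: Blum, 4–1.
Blum–Dube: Blum 5–0.
Pham vs Dube: Dube wins 4–1.
Each candidate drops at least one matchup (Osei loses to Yilmaz; Yilmaz loses to Ekwueme; Ekwueme loses to Pham; Blum loses to Ekwueme; Pham loses to Yilmaz; Dube loses to Yilmaz); the cycle Yilmaz → Pham → Ekwueme → Yilmaz rules out a Condorcet winner.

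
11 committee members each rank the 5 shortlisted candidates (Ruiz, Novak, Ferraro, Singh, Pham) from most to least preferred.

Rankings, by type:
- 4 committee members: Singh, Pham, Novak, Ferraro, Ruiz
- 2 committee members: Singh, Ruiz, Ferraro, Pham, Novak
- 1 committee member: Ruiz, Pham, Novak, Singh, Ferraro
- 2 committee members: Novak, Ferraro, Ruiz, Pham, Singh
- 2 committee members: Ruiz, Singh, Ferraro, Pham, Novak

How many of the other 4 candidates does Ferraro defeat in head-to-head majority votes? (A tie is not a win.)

Ferraro against each rival (11 committee members):
Ferraro vs Ruiz: Ferraro is ranked higher on 4+2 = 6 ballots, Ruiz on 5. Ferraro wins 6–5.
Ferraro vs Novak: Novak wins 7–4.
Ferraro–Singh: Singh 9–2.
Ferraro vs Pham: 2+2+2 = 6 for Ferraro, 5 for Pham — Ferraro by 6–5.
Ferraro beats Ruiz, Pham; loses to Novak, Singh — 2 pairwise wins.

2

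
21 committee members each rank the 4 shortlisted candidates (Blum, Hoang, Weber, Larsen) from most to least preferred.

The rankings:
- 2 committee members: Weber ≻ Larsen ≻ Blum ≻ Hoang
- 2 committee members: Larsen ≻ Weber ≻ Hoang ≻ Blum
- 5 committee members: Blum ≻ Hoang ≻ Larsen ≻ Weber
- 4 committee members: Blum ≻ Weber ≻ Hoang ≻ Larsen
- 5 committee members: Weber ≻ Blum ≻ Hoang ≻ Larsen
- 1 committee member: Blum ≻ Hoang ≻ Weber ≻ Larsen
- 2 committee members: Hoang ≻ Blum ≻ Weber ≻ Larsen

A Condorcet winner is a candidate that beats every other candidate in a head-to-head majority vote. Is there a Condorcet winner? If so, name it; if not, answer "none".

Blum

Head-to-head results (21 committee members):
Blum vs Hoang: 2+5+4+5+1 = 17 for Blum, 4 for Hoang — Blum by 17–4.
Blum vs Weber: Blum preferred on 5+4+1+2 = 12 ballots; Blum wins 12–9.
Blum vs Larsen: Blum is ranked higher on 5+4+5+1+2 = 17 ballots, Larsen on 4. Blum wins 17–4.
Hoang vs Weber: Hoang is ranked higher on 5+1+2 = 8 ballots, Weber on 13. Weber wins 13–8.
Hoang vs Larsen: 17 to 4, Hoang.
Weber vs Larsen: 14 to 7, Weber.
Blum defeats every rival head-to-head and is the Condorcet winner.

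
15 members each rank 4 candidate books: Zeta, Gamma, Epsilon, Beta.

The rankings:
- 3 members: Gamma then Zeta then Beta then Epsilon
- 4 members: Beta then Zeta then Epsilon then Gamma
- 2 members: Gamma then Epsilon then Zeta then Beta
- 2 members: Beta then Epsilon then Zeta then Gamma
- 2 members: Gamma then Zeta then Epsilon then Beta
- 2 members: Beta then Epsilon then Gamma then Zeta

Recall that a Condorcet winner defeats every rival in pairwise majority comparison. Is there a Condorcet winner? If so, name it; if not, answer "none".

Pairwise majorities:
Zeta–Gamma: Gamma 9–6.
Zeta vs Epsilon: Zeta wins 9–6.
Zeta–Beta: Beta 8–7.
Gamma–Epsilon: Epsilon 8–7.
Gamma vs Beta: Beta wins 8–7.
Epsilon vs Beta: Beta wins 11–4.
Beta wins every pairwise contest, so Beta is the Condorcet winner.

Beta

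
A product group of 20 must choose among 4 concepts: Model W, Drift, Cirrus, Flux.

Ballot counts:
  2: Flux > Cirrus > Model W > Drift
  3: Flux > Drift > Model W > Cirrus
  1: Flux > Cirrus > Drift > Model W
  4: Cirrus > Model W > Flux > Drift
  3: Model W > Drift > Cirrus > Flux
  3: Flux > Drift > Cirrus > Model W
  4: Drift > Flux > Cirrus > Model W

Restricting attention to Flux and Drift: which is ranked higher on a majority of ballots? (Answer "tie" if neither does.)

Ballots ranking Flux above Drift: 2 + 3 + 1 + 4 + 3 = 13.
Ballots ranking Drift above Flux: 20 − 13 = 7.
Flux wins the head-to-head 13–7.

Flux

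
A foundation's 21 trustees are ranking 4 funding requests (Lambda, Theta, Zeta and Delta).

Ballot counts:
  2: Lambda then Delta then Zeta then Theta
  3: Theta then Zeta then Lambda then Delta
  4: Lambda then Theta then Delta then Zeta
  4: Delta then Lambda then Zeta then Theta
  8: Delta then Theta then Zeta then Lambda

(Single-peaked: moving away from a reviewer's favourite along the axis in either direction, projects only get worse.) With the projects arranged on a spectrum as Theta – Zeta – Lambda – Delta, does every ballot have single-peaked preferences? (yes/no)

Axis positions: Theta=1, Zeta=2, Lambda=3, Delta=4.
Faction 1 (peak Lambda at position 3): ranking walks positions 3-4-2-1, expanding outward from the peak — single-peaked.
Faction 2 (peak Theta at position 1): ranking walks positions 1-2-3-4, expanding outward from the peak — single-peaked.
Faction 3: ranking walks positions 3-1-4-2; Theta is ranked above Zeta even though Zeta lies between Theta and the peak Lambda on the axis — preferences dip and rise again. Not single-peaked.
Faction 4 (peak Delta at position 4): ranking walks positions 4-3-2-1, expanding outward from the peak — single-peaked.
Faction 5: ranking walks positions 4-1-2-3; Theta is ranked above Lambda even though Lambda lies between Theta and the peak Delta on the axis — preferences dip and rise again. Not single-peaked.
Faction 3 violates single-peakedness, so the profile is not single-peaked on this axis.

no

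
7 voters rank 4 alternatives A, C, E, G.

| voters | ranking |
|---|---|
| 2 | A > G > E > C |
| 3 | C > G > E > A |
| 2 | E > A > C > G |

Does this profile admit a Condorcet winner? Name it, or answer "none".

Pairwise majorities:
A vs C: 4 to 3, A.
A vs E: A is ranked higher on 2 ballots, E on 5. E wins 5–2.
A vs G: A, 4–3.
C vs E: C is ranked higher on 3 ballots, E on 4. E wins 4–3.
C vs G: C wins 5–2.
E vs G: 2 to 5, G.
Each alternative drops at least one matchup (A loses to E; C loses to A; E loses to G; G loses to A); the cycle A beats G beats E beats A rules out a Condorcet winner.

none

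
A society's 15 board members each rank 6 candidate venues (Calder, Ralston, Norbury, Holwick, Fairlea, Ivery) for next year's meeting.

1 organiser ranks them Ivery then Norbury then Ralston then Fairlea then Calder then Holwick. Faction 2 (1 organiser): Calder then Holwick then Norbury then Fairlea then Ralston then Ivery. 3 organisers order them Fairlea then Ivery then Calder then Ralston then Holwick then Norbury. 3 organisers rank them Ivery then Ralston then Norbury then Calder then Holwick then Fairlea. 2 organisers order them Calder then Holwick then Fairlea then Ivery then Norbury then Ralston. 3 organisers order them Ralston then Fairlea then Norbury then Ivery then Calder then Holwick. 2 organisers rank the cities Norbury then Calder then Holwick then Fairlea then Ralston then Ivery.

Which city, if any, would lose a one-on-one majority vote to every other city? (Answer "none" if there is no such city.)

Pairwise majorities:
Calder vs Ralston: Calder preferred on 1+3+2+2 = 8 ballots; Calder wins 8–7.
Calder vs Norbury: 1+3+2 = 6 for Calder, 9 for Norbury — Norbury by 9–6.
Calder vs Holwick: 15 for Calder, 0 for Holwick — Calder by 15–0.
Calder vs Fairlea: Calder, 8–7.
Calder vs Ivery: Ivery, 10–5.
Ralston vs Norbury: 9 to 6, Ralston.
Ralston–Holwick: Ralston 10–5.
Ralston vs Fairlea: Fairlea, 8–7.
Ralston vs Ivery: Ivery wins 9–6.
Norbury vs Holwick: Norbury preferred on 1+3+3+2 = 9 ballots; Norbury wins 9–6.
Norbury vs Fairlea: Fairlea, 8–7.
Norbury vs Ivery: Norbury is ranked higher on 1+3+2 = 6 ballots, Ivery on 9. Ivery wins 9–6.
Holwick vs Fairlea: Holwick preferred on 1+3+2+2 = 8 ballots; Holwick wins 8–7.
Holwick vs Ivery: Ivery wins 10–5.
Fairlea–Ivery: Fairlea 11–4.
Each city has at least one pairwise win (Calder beats Ralston; Ralston beats Norbury; Norbury beats Calder; Holwick beats Fairlea; Fairlea beats Ralston; Ivery beats Calder) — no Condorcet loser.

none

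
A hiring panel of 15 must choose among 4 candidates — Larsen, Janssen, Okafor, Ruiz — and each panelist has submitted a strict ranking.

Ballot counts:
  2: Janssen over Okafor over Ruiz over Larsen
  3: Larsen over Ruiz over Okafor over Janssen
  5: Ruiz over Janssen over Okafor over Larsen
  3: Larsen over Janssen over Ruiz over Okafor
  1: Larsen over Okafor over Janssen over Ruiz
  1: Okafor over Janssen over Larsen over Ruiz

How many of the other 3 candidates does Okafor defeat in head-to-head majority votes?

Okafor against each rival (15 committee members):
Okafor vs Larsen: 2+5+1 = 8 for Okafor, 7 for Larsen — Okafor by 8–7.
Okafor vs Janssen: Okafor is ranked higher on 3+1+1 = 5 ballots, Janssen on 10. Janssen wins 10–5.
Okafor vs Ruiz: Okafor is ranked higher on 2+1+1 = 4 ballots, Ruiz on 11. Ruiz wins 11–4.
Okafor beats Larsen; loses to Janssen, Ruiz — 1 pairwise win.

1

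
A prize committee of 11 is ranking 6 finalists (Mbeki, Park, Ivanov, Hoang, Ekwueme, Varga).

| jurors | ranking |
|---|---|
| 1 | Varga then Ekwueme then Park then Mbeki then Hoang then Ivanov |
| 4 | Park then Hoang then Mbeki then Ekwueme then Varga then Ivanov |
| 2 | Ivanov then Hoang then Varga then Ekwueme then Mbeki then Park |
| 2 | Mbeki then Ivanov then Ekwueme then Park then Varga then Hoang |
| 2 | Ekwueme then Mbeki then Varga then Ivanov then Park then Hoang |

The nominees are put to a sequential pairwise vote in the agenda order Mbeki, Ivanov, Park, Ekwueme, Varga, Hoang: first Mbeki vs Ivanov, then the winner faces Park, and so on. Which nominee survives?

Hoang

Round 1: Mbeki vs Ivanov — 9–2, Mbeki advances.
Round 2: Mbeki vs Park — 6–5, Mbeki advances.
Round 3: Mbeki vs Ekwueme — 6–5, Mbeki advances.
Round 4: Mbeki vs Varga — 8–3, Mbeki advances.
Round 5: Mbeki vs Hoang — 5–6, Hoang advances.
Hoang survives the agenda.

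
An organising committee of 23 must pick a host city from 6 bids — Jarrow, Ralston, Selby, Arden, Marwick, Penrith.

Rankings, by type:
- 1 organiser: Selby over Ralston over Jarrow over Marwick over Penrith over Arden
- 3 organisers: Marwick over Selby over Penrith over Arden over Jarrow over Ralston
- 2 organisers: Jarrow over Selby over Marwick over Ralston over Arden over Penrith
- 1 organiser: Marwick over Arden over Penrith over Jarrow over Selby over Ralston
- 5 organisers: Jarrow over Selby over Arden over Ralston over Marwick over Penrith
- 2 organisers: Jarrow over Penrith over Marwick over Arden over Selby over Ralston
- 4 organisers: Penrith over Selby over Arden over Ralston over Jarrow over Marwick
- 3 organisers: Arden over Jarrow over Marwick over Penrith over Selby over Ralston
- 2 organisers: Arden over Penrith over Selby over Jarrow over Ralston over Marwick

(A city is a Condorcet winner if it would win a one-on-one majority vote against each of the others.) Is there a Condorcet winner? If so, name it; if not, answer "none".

Pairwise majorities:
Jarrow–Ralston: Jarrow 18–5.
Jarrow–Selby: Jarrow 13–10.
Jarrow vs Arden: Arden, 13–10.
Jarrow vs Marwick: Jarrow wins 19–4.
Jarrow vs Penrith: Jarrow, 13–10.
Ralston vs Selby: Selby, 23–0.
Ralston–Arden: Arden 20–3.
Ralston vs Marwick: Ralston, 12–11.
Ralston vs Penrith: Penrith wins 15–8.
Selby–Arden: Selby 15–8.
Selby vs Marwick: Selby, 14–9.
Selby vs Penrith: Penrith, 12–11.
Arden vs Marwick: Arden wins 14–9.
Arden–Penrith: Arden 13–10.
Marwick vs Penrith: Marwick wins 15–8.
Each city drops at least one matchup (Jarrow loses to Arden; Ralston loses to Jarrow; Selby loses to Jarrow; Arden loses to Selby; Marwick loses to Jarrow; Penrith loses to Jarrow); the cycle Jarrow → Selby → Arden → Jarrow rules out a Condorcet winner.

none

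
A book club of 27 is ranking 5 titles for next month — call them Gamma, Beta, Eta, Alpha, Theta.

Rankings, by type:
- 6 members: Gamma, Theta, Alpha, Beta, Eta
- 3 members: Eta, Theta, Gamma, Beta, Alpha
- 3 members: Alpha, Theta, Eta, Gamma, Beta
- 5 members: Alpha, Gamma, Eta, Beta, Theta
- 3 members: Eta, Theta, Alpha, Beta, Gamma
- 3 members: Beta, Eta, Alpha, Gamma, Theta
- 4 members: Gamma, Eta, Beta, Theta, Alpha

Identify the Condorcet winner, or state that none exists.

none

Check each pair by majority over 27 ballots:
Gamma vs Beta: Gamma wins 21–6.
Gamma vs Eta: Gamma, 15–12.
Gamma vs Alpha: Alpha wins 14–13.
Gamma vs Theta: Gamma preferred on 6+5+3+4 = 18 ballots; Gamma wins 18–9.
Beta vs Eta: 6+3 = 9 for Beta, 18 for Eta — Eta by 18–9.
Beta vs Alpha: Alpha, 17–10.
Beta vs Theta: 12 to 15, Theta.
Eta vs Alpha: 3+3+3+4 = 13 for Eta, 14 for Alpha — Alpha by 14–13.
Eta vs Theta: Eta, 18–9.
Alpha vs Theta: Theta, 16–11.
Each book drops at least one matchup (Gamma loses to Alpha; Beta loses to Gamma; Eta loses to Gamma; Alpha loses to Theta; Theta loses to Gamma); the cycle Gamma beats Theta beats Alpha beats Gamma rules out a Condorcet winner.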